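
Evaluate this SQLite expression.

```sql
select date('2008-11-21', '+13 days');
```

2008-12-04

November 2008 has 30 days; 9 remain after the 21st, so 10 days reach 2008-12-01.
Advancing 3 more days within December lands on 2008-12-04.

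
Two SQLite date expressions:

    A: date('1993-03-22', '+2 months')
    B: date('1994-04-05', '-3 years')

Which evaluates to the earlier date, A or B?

B

A = 1993-05-22.
B = 1991-04-05.
B is earlier.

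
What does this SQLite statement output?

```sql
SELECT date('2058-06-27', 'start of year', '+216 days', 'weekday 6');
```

`start of year` rewinds 2058-06-27 to 2058-01-01.
Applying '+216 days' to 2058-01-01: counting 216 days forward gives 2058-08-05.
`weekday 6` advances to the next Saturday; 2058-08-05 is a Monday, so it moves forward to 2058-08-10.

2058-08-10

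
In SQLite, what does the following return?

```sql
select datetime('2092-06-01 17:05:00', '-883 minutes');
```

883 minutes = 14h 43m; -883 minutes from 2092-06-01 17:05:00 is 2092-06-01 02:22:00.

2092-06-01 02:22:00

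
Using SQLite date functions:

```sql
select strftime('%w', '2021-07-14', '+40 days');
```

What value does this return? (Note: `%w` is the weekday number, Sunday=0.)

1

First apply '+40 days': 2021-07-14 → 2021-08-23.
2021-08-23 is a Monday; with Sunday=0 that is 1.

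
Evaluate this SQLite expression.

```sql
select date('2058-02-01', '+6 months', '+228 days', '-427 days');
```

Adding +6 months to 2058-02-01 gives 2058-08-01.
Applying '+228 days' to 2058-08-01: counting 228 days forward gives 2059-03-17.
Applying '-427 days' to 2059-03-17: counting 427 days back gives 2058-01-14.

2058-01-14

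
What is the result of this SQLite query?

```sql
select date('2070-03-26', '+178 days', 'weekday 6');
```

2070-09-20

Applying '+178 days' to 2070-03-26: counting 178 days forward gives 2070-09-20.
`weekday 6` advances to the next Saturday; 2070-09-20 is already a Saturday, so it stays at 2070-09-20.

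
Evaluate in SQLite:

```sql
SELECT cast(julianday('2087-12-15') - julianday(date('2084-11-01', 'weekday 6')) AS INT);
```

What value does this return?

`weekday 6` advances to the next Saturday; 2084-11-01 is a Wednesday, so it moves forward to 2084-11-04.
26 days remain in November 2084 after the 4th (30 − 4).
Full months from December 2084 through November 2087 contribute their day counts.
Then 15 days into December 2087.
Total: 26 + 31 + 31 + 28 + 31 + 30 + 31 + 30 + 31 + 31 + 30 + 31 + 30 + 31 + 31 + 28 + 31 + 30 + 31 + 30 + 31 + 31 + 30 + 31 + 30 + 31 + 31 + 28 + 31 + 30 + 31 + 30 + 31 + 31 + 30 + 31 + 30 + 15 = 1136.

1136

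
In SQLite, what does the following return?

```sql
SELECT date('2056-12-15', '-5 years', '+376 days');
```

Adding -5 years to 2056-12-15 gives 2051-12-15.
Applying '+376 days' to 2051-12-15: counting 376 days forward gives 2052-12-25.

2052-12-25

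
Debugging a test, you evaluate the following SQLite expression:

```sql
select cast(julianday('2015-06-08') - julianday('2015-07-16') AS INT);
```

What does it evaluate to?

22 days remain in June 2015 after the 8th (30 − 8).
Then 16 days into July 2015.
Total: 22 + 16 = 38.
The subtraction is earlier − later, so the result is −38 → -38.

-38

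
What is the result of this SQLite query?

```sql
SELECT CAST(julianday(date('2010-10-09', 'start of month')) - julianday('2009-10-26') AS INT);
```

`start of month` rewinds 2010-10-09 to 2010-10-01.
5 days remain in October 2009 after the 26th (31 − 26).
Full months from November 2009 through September 2010 contribute their day counts.
Then 1 day into October 2010.
Total: 5 + 30 + 31 + 31 + 28 + 31 + 30 + 31 + 30 + 31 + 31 + 30 + 1 = 340.

340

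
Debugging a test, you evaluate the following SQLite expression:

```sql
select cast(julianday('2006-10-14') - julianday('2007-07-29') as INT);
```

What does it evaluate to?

-288

17 days remain in October 2006 after the 14th (31 − 14).
Full months from November 2006 through June 2007 contribute their day counts.
Then 29 days into July 2007.
Total: 17 + 30 + 31 + 31 + 28 + 31 + 30 + 31 + 30 + 29 = 288.
The subtraction is earlier − later, so the result is −288 → -288.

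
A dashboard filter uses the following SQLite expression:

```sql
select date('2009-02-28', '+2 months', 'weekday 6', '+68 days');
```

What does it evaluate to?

2009-07-09

Adding +2 months to 2009-02-28 gives 2009-04-28.
`weekday 6` advances to the next Saturday; 2009-04-28 is a Tuesday, so it moves forward to 2009-05-02.
Applying '+68 days' to 2009-05-02: counting 68 days forward gives 2009-07-09.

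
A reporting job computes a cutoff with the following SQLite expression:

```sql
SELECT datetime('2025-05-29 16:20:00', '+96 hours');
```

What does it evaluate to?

+96 hours from 2025-05-29 16:20:00 is 2025-06-02 16:20:00 (crosses midnight).

2025-06-02 16:20:00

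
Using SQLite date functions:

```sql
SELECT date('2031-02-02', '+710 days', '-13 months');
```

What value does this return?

Applying '+710 days' to 2031-02-02: counting 710 days forward gives 2033-01-12.
Adding -13 months to 2033-01-12 gives 2031-12-12.

2031-12-12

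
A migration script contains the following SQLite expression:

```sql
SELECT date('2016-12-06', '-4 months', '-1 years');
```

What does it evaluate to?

2015-08-06

Adding -4 months to 2016-12-06 gives 2016-08-06.
Adding -1 year to 2016-08-06 gives 2015-08-06.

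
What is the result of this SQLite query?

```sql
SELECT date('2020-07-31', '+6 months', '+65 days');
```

2021-04-06

Adding +6 months to 2020-07-31 gives 2021-01-31.
Applying '+65 days' to 2021-01-31: counting 65 days forward gives 2021-04-06.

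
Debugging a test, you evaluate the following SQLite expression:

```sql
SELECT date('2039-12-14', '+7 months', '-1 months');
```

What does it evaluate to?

2040-06-14

Adding +7 months to 2039-12-14 gives 2040-07-14.
Adding -1 month to 2040-07-14 gives 2040-06-14.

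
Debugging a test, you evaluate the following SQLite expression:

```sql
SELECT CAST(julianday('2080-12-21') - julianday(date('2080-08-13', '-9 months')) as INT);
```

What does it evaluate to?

404

Adding -9 months to 2080-08-13 gives 2079-11-13.
17 days remain in November 2079 after the 13th (30 − 13).
Full months from December 2079 through November 2080 contribute their day counts.
Then 21 days into December 2080.
Total: 17 + 31 + 31 + 29 + 31 + 30 + 31 + 30 + 31 + 31 + 30 + 31 + 30 + 21 = 404.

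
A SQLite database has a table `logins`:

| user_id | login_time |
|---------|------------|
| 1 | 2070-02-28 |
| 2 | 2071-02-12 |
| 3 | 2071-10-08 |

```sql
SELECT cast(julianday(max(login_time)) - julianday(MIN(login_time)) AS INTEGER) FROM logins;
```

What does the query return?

587

MIN = 2070-02-28, MAX = 2071-10-08.
0 days remain in February 2070 after the 28th (28 − 28).
Full months from March 2070 through September 2071 contribute their day counts.
Then 8 days into October 2071.
Total: 0 + 31 + 30 + 31 + 30 + 31 + 31 + 30 + 31 + 30 + 31 + 31 + 28 + 31 + 30 + 31 + 30 + 31 + 31 + 30 + 8 = 587.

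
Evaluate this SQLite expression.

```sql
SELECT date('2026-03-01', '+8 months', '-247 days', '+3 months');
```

2026-05-27

Adding +8 months to 2026-03-01 gives 2026-11-01.
Applying '-247 days' to 2026-11-01: counting 247 days back gives 2026-02-27.
Adding +3 months to 2026-02-27 gives 2026-05-27.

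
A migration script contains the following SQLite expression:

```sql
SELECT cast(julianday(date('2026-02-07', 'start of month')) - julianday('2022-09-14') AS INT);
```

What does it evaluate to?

`start of month` rewinds 2026-02-07 to 2026-02-01.
16 days remain in September 2022 after the 14th (30 − 14).
Full months from October 2022 through January 2026 contribute their day counts.
Then 1 day into February 2026.
Total: 16 + 31 + 30 + 31 + 31 + 28 + 31 + 30 + 31 + 30 + 31 + 31 + 30 + 31 + 30 + 31 + 31 + 29 + 31 + 30 + 31 + 30 + 31 + 31 + 30 + 31 + 30 + 31 + 31 + 28 + 31 + 30 + 31 + 30 + 31 + 31 + 30 + 31 + 30 + 31 + 31 + 1 = 1236.

1236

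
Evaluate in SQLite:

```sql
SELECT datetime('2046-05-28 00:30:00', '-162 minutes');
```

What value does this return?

2046-05-27 21:48:00

162 minutes = 2h 42m; -162 minutes from 2046-05-28 00:30:00 is 2046-05-27 21:48:00 (crosses midnight).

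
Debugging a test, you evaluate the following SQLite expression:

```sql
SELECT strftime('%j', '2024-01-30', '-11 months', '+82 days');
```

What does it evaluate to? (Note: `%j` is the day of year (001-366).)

First apply '-11 months', '+82 days': 2024-01-30 → 2023-05-23.
Day-of-year for 2023-05-23: days since 2023-01-01 inclusive = 143, zero-padded to 143.

143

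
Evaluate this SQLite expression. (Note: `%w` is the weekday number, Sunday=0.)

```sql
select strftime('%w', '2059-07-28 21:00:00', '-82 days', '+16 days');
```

First apply '-82 days', '+16 days': 2059-07-28 21:00:00 → 2059-05-23 21:00:00.
2059-05-23 is a Friday; with Sunday=0 that is 5.

5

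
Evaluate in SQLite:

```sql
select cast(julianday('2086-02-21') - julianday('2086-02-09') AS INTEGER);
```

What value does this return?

Both dates are in February 2086: 21 − 9 = 12.

12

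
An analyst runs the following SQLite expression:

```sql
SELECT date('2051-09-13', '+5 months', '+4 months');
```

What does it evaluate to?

Adding +5 months to 2051-09-13 gives 2052-02-13.
Adding +4 months to 2052-02-13 gives 2052-06-13.

2052-06-13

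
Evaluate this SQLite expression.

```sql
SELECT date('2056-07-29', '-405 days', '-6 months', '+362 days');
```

Applying '-405 days' to 2056-07-29: counting 405 days back gives 2055-06-20.
Adding -6 months to 2055-06-20 gives 2054-12-20.
Applying '+362 days' to 2054-12-20: counting 362 days forward gives 2055-12-17.

2055-12-17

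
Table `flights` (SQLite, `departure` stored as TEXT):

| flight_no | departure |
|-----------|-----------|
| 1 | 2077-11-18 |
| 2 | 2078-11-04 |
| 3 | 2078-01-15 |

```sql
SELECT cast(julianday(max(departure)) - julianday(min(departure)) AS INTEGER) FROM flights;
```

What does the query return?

MIN = 2077-11-18, MAX = 2078-11-04.
12 days remain in November 2077 after the 18th (30 − 18).
Full months from December 2077 through October 2078 contribute their day counts.
Then 4 days into November 2078.
Total: 12 + 31 + 31 + 28 + 31 + 30 + 31 + 30 + 31 + 31 + 30 + 31 + 4 = 351.

351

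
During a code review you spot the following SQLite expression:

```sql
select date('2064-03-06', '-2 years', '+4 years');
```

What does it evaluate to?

Adding -2 years to 2064-03-06 gives 2062-03-06.
Adding +4 years to 2062-03-06 gives 2066-03-06.

2066-03-06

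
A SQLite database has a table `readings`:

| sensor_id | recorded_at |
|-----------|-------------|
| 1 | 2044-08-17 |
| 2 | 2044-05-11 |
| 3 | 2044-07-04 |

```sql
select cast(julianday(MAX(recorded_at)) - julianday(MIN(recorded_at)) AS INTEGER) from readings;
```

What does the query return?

MIN = 2044-05-11, MAX = 2044-08-17.
20 days remain in May 2044 after the 11th (31 − 11).
June 2044: 30 days.
July 2044: 31 days.
Then 17 days into August 2044.
Total: 20 + 30 + 31 + 17 = 98.

98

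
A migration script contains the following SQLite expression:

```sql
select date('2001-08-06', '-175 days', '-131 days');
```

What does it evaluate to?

Applying '-175 days' to 2001-08-06: counting 175 days back gives 2001-02-12.
Applying '-131 days' to 2001-02-12: counting 131 days back gives 2000-10-04.

2000-10-04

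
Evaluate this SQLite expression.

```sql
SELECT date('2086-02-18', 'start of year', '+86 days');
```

2086-03-28

`start of year` rewinds 2086-02-18 to 2086-01-01.
Applying '+86 days' to 2086-01-01: counting 86 days forward gives 2086-03-28.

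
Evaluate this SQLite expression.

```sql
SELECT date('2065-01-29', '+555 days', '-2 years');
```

Applying '+555 days' to 2065-01-29: counting 555 days forward gives 2066-08-07.
Adding -2 years to 2066-08-07 gives 2064-08-07.

2064-08-07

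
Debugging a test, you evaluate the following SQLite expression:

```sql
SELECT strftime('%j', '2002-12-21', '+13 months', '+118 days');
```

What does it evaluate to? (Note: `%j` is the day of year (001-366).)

139

First apply '+13 months', '+118 days': 2002-12-21 → 2004-05-18.
Day-of-year for 2004-05-18: days since 2004-01-01 inclusive = 139, zero-padded to 139.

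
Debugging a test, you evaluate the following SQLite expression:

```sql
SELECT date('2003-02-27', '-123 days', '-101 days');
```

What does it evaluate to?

Applying '-123 days' to 2003-02-27: counting 123 days back gives 2002-10-27.
Applying '-101 days' to 2002-10-27: counting 101 days back gives 2002-07-18.

2002-07-18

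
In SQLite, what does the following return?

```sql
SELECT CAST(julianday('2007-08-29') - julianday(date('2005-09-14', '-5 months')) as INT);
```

867

Adding -5 months to 2005-09-14 gives 2005-04-14.
16 days remain in April 2005 after the 14th (30 − 14).
Full months from May 2005 through July 2007 contribute their day counts.
Then 29 days into August 2007.
Total: 16 + 31 + 30 + 31 + 31 + 30 + 31 + 30 + 31 + 31 + 28 + 31 + 30 + 31 + 30 + 31 + 31 + 30 + 31 + 30 + 31 + 31 + 28 + 31 + 30 + 31 + 30 + 31 + 29 = 867.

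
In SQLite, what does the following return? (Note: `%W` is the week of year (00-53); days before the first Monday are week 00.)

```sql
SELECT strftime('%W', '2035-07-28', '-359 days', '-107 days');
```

16

First apply '-359 days', '-107 days': 2035-07-28 → 2034-04-18.
2034-04-18 is a Tuesday. SQLite's %W counts Mondays since the year started; the result is 16.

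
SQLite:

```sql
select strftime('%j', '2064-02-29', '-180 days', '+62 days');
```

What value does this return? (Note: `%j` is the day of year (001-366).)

First apply '-180 days', '+62 days': 2064-02-29 → 2063-11-03.
Day-of-year for 2063-11-03: days since 2063-01-01 inclusive = 307, zero-padded to 307.

307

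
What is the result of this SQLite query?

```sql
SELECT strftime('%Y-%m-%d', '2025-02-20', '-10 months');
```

First apply '-10 months': 2025-02-20 → 2024-04-20.
`%Y-%m-%d` extracts the ISO date: 2024-04-20.

2024-04-20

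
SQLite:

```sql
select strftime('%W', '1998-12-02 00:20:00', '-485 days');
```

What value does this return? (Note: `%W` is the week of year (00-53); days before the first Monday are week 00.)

31

First apply '-485 days': 1998-12-02 00:20:00 → 1997-08-04 00:20:00.
1997-08-04 is a Monday. SQLite's %W counts Mondays since the year started; the result is 31.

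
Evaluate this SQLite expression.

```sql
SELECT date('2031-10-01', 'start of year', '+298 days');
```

2031-10-26

`start of year` rewinds 2031-10-01 to 2031-01-01.
Applying '+298 days' to 2031-01-01: counting 298 days forward gives 2031-10-26.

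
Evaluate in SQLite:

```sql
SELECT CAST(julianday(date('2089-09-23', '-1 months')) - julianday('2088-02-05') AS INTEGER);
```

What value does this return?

Adding -1 month to 2089-09-23 gives 2089-08-23.
24 days remain in February 2088 after the 5th (29 − 5).
Full months from March 2088 through July 2089 contribute their day counts.
Then 23 days into August 2089.
Total: 24 + 31 + 30 + 31 + 30 + 31 + 31 + 30 + 31 + 30 + 31 + 31 + 28 + 31 + 30 + 31 + 30 + 31 + 23 = 565.

565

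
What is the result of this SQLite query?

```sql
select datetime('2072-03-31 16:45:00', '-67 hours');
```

2072-03-28 21:45:00

-67 hours from 2072-03-31 16:45:00 is 2072-03-28 21:45:00 (crosses midnight).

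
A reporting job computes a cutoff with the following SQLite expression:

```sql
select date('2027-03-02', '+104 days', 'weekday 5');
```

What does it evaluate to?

2027-06-18

Applying '+104 days' to 2027-03-02: counting 104 days forward gives 2027-06-14.
`weekday 5` advances to the next Friday; 2027-06-14 is a Monday, so it moves forward to 2027-06-18.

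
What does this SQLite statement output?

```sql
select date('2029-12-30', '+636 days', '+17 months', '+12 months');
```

Applying '+636 days' to 2029-12-30: counting 636 days forward gives 2031-09-27.
Adding +17 months to 2031-09-27 gives 2033-02-27.
Adding +12 months to 2033-02-27 gives 2034-02-27.

2034-02-27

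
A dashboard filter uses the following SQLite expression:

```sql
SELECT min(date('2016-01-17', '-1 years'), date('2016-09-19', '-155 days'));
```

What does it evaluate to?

2015-01-17

date('2016-01-17', '-1 years') → 2015-01-17.
date('2016-09-19', '-155 days') → 2016-04-17.
Earlier of the two is 2015-01-17.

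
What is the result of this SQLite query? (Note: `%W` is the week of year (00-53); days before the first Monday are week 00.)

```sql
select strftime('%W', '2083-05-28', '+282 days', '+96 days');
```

23

First apply '+282 days', '+96 days': 2083-05-28 → 2084-06-09.
2084-06-09 is a Friday. SQLite's %W counts Mondays since the year started; the result is 23.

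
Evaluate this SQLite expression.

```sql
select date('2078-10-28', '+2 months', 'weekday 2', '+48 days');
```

2079-02-20

Adding +2 months to 2078-10-28 gives 2078-12-28.
`weekday 2` advances to the next Tuesday; 2078-12-28 is a Wednesday, so it moves forward to 2079-01-03.
Applying '+48 days' to 2079-01-03: counting 48 days forward gives 2079-02-20.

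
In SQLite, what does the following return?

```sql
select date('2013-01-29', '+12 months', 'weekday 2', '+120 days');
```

Adding +12 months to 2013-01-29 gives 2014-01-29.
`weekday 2` advances to the next Tuesday; 2014-01-29 is a Wednesday, so it moves forward to 2014-02-04.
Applying '+120 days' to 2014-02-04: counting 120 days forward gives 2014-06-04.

2014-06-04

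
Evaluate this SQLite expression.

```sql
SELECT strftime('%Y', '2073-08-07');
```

`%Y` extracts the 4-digit year: 2073.

2073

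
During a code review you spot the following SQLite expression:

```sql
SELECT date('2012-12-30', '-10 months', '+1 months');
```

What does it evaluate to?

2012-04-01

Adding -10 months to 2012-12-30 targets 2012-02-30. February 2012 has only 29 days, so SQLite normalizes the 1-day overflow forward to 2012-03-01.
Adding +1 month to 2012-03-01 gives 2012-04-01.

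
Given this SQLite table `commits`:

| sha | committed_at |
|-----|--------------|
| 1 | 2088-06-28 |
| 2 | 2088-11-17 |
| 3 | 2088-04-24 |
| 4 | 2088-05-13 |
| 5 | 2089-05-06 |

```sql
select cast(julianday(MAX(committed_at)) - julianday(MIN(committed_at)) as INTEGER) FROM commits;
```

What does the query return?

377

MIN = 2088-04-24, MAX = 2089-05-06.
6 days remain in April 2088 after the 24th (30 − 24).
Full months from May 2088 through April 2089 contribute their day counts.
Then 6 days into May 2089.
Total: 6 + 31 + 30 + 31 + 31 + 30 + 31 + 30 + 31 + 31 + 28 + 31 + 30 + 6 = 377.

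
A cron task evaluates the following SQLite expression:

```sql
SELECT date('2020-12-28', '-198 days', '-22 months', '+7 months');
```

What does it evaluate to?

2019-03-13

Applying '-198 days' to 2020-12-28: counting 198 days back gives 2020-06-13.
Adding -22 months to 2020-06-13 gives 2018-08-13.
Adding +7 months to 2018-08-13 gives 2019-03-13.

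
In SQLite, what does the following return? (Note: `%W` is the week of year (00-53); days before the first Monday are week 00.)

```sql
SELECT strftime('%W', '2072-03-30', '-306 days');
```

21

First apply '-306 days': 2072-03-30 → 2071-05-29.
2071-05-29 is a Friday. SQLite's %W counts Mondays since the year started; the result is 21.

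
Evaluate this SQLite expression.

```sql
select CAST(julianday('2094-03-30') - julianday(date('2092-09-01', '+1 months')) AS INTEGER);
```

545

Adding +1 month to 2092-09-01 gives 2092-10-01.
30 days remain in October 2092 after the 1st (31 − 1).
Full months from November 2092 through February 2094 contribute their day counts.
Then 30 days into March 2094.
Total: 30 + 30 + 31 + 31 + 28 + 31 + 30 + 31 + 30 + 31 + 31 + 30 + 31 + 30 + 31 + 31 + 28 + 30 = 545.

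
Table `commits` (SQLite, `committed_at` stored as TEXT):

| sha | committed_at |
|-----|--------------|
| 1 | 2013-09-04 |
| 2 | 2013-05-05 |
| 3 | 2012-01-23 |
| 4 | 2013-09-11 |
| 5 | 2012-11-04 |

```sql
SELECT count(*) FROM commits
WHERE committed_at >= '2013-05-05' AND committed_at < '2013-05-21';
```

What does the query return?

1

Rows in [2013-05-05, 2013-05-21): 2013-05-05 → 1 row.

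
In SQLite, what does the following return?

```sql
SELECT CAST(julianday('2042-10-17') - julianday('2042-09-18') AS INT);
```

29

12 days remain in September 2042 after the 18th (30 − 18).
Then 17 days into October 2042.
Total: 12 + 17 = 29.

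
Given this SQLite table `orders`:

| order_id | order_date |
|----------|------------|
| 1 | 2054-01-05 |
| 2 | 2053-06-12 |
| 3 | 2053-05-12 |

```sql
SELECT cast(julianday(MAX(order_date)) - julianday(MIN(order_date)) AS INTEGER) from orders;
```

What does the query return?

MIN = 2053-05-12, MAX = 2054-01-05.
19 days remain in May 2053 after the 12th (31 − 12).
Full months from June 2053 through December 2053 contribute their day counts.
Then 5 days into January 2054.
Total: 19 + 30 + 31 + 31 + 30 + 31 + 30 + 31 + 5 = 238.

238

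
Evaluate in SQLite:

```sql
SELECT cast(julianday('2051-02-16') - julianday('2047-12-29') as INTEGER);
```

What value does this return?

2 days remain in December 2047 after the 29th (31 − 29).
Full months from January 2048 through January 2051 contribute their day counts.
Then 16 days into February 2051.
Total: 2 + 31 + 29 + 31 + 30 + 31 + 30 + 31 + 31 + 30 + 31 + 30 + 31 + 31 + 28 + 31 + 30 + 31 + 30 + 31 + 31 + 30 + 31 + 30 + 31 + 31 + 28 + 31 + 30 + 31 + 30 + 31 + 31 + 30 + 31 + 30 + 31 + 31 + 16 = 1145.

1145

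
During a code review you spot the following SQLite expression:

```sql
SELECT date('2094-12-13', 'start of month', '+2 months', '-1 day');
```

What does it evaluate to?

2095-01-31

`start of month` rewinds 2094-12-13 to 2094-12-01.
Adding +2 months to 2094-12-01 gives 2095-02-01.
Going back 1 day from 2095-02-01 reaches 2095-01-31 (last day of January, 31 days).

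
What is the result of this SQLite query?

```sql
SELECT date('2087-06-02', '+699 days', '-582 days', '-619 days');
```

Applying '+699 days' to 2087-06-02: counting 699 days forward gives 2089-05-01.
Applying '-582 days' to 2089-05-01: counting 582 days back gives 2087-09-27.
Applying '-619 days' to 2087-09-27: counting 619 days back gives 2086-01-16.

2086-01-16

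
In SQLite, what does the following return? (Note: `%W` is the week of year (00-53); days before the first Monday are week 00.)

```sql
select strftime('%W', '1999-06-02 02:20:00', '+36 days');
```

27

First apply '+36 days': 1999-06-02 02:20:00 → 1999-07-08 02:20:00.
1999-07-08 is a Thursday. SQLite's %W counts Mondays since the year started; the result is 27.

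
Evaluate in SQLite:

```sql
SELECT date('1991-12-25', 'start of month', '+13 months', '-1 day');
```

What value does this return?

`start of month` rewinds 1991-12-25 to 1991-12-01.
Adding +13 months to 1991-12-01 gives 1993-01-01.
Going back 1 day from 1993-01-01 reaches 1992-12-31 (last day of December, 31 days).

1992-12-31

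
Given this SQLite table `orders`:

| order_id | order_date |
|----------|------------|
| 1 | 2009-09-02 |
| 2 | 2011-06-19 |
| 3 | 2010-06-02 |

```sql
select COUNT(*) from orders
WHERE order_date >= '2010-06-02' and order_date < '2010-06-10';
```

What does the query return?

Rows in [2010-06-02, 2010-06-10): 2010-06-02 → 1 row.

1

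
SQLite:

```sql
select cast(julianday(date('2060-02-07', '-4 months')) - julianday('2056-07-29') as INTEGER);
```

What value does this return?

Adding -4 months to 2060-02-07 gives 2059-10-07.
2 days remain in July 2056 after the 29th (31 − 29).
Full months from August 2056 through September 2059 contribute their day counts.
Then 7 days into October 2059.
Total: 2 + 31 + 30 + 31 + 30 + 31 + 31 + 28 + 31 + 30 + 31 + 30 + 31 + 31 + 30 + 31 + 30 + 31 + 31 + 28 + 31 + 30 + 31 + 30 + 31 + 31 + 30 + 31 + 30 + 31 + 31 + 28 + 31 + 30 + 31 + 30 + 31 + 31 + 30 + 7 = 1165.

1165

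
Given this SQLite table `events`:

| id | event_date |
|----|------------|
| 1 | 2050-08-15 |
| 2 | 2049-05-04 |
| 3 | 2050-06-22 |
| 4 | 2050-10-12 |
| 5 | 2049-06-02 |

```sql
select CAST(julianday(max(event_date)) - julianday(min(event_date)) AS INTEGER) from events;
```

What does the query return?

MIN = 2049-05-04, MAX = 2050-10-12.
27 days remain in May 2049 after the 4th (31 − 4).
Full months from June 2049 through September 2050 contribute their day counts.
Then 12 days into October 2050.
Total: 27 + 30 + 31 + 31 + 30 + 31 + 30 + 31 + 31 + 28 + 31 + 30 + 31 + 30 + 31 + 31 + 30 + 12 = 526.

526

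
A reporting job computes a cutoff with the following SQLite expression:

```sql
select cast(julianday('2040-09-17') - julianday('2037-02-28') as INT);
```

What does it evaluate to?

0 days remain in February 2037 after the 28th (28 − 28).
Full months from March 2037 through August 2040 contribute their day counts.
Then 17 days into September 2040.
Total: 0 + 31 + 30 + 31 + 30 + 31 + 31 + 30 + 31 + 30 + 31 + 31 + 28 + 31 + 30 + 31 + 30 + 31 + 31 + 30 + 31 + 30 + 31 + 31 + 28 + 31 + 30 + 31 + 30 + 31 + 31 + 30 + 31 + 30 + 31 + 31 + 29 + 31 + 30 + 31 + 30 + 31 + 31 + 17 = 1297.

1297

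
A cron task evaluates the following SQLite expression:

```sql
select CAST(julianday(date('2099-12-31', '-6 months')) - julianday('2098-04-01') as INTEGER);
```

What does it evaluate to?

456

Adding -6 months to 2099-12-31 targets 2099-06-31. June 2099 has only 30 days, so SQLite normalizes the 1-day overflow forward to 2099-07-01.
29 days remain in April 2098 after the 1st (30 − 1).
Full months from May 2098 through June 2099 contribute their day counts.
Then 1 day into July 2099.
Total: 29 + 31 + 30 + 31 + 31 + 30 + 31 + 30 + 31 + 31 + 28 + 31 + 30 + 31 + 30 + 1 = 456.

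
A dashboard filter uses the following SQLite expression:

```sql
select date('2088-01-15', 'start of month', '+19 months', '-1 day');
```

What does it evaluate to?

`start of month` rewinds 2088-01-15 to 2088-01-01.
Adding +19 months to 2088-01-01 gives 2089-08-01.
Going back 1 day from 2089-08-01 reaches 2089-07-31 (last day of July, 31 days).

2089-07-31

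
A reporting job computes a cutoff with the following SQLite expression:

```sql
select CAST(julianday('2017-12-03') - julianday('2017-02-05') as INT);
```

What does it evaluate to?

301

23 days remain in February 2017 after the 5th (28 − 5).
Full months from March 2017 through November 2017 contribute their day counts.
Then 3 days into December 2017.
Total: 23 + 31 + 30 + 31 + 30 + 31 + 31 + 30 + 31 + 30 + 3 = 301.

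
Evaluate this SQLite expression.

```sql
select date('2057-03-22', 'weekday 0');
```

2057-03-25

`weekday 0` advances to the next Sunday; 2057-03-22 is a Thursday, so it moves forward to 2057-03-25.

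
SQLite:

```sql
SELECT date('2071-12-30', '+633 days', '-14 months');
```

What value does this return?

2072-07-23

Applying '+633 days' to 2071-12-30: counting 633 days forward gives 2073-09-23.
Adding -14 months to 2073-09-23 gives 2072-07-23.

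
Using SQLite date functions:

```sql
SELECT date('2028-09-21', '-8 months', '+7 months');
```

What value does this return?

2028-08-21

Adding -8 months to 2028-09-21 gives 2028-01-21.
Adding +7 months to 2028-01-21 gives 2028-08-21.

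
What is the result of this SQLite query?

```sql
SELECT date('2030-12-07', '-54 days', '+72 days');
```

Applying '-54 days' to 2030-12-07: counting 54 days back gives 2030-10-14.
Applying '+72 days' to 2030-10-14: counting 72 days forward gives 2030-12-25.

2030-12-25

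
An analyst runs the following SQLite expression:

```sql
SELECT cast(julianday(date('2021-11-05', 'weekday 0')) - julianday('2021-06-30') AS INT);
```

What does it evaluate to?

130

`weekday 0` advances to the next Sunday; 2021-11-05 is a Friday, so it moves forward to 2021-11-07.
0 days remain in June 2021 after the 30th (30 − 30).
July 2021: 31 days.
August 2021: 31 days.
September 2021: 30 days.
October 2021: 31 days.
Then 7 days into November 2021.
Total: 0 + 31 + 31 + 30 + 31 + 7 = 130.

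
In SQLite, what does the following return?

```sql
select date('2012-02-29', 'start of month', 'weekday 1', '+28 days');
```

`start of month` rewinds 2012-02-29 to 2012-02-01.
`weekday 1` advances to the next Monday; 2012-02-01 is a Wednesday, so it moves forward to 2012-02-06.
February 2012 has 29 days; 23 remain after the 6th, so 24 days reach 2012-03-01.
Advancing 4 more days within March lands on 2012-03-05.

2012-03-05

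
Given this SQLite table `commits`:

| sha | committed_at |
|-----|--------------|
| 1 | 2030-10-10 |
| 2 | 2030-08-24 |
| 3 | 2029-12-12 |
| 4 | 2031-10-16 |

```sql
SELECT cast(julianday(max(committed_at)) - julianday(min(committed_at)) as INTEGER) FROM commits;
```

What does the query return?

MIN = 2029-12-12, MAX = 2031-10-16.
19 days remain in December 2029 after the 12th (31 − 12).
Full months from January 2030 through September 2031 contribute their day counts.
Then 16 days into October 2031.
Total: 19 + 31 + 28 + 31 + 30 + 31 + 30 + 31 + 31 + 30 + 31 + 30 + 31 + 31 + 28 + 31 + 30 + 31 + 30 + 31 + 31 + 30 + 16 = 673.

673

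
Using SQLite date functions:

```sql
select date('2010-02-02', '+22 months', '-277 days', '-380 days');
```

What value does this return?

2010-02-13

Adding +22 months to 2010-02-02 gives 2011-12-02.
Applying '-277 days' to 2011-12-02: counting 277 days back gives 2011-02-28.
Applying '-380 days' to 2011-02-28: counting 380 days back gives 2010-02-13.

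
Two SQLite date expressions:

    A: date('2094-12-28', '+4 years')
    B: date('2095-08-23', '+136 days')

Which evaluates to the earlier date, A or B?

B

A = 2098-12-28.
B = 2096-01-06.
B is earlier.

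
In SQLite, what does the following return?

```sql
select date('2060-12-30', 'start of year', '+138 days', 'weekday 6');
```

`start of year` rewinds 2060-12-30 to 2060-01-01.
Applying '+138 days' to 2060-01-01: counting 138 days forward gives 2060-05-18.
`weekday 6` advances to the next Saturday; 2060-05-18 is a Tuesday, so it moves forward to 2060-05-22.

2060-05-22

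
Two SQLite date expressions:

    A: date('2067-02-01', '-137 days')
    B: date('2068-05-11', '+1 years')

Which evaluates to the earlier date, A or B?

A

A = 2066-09-17.
B = 2069-05-11.
A is earlier.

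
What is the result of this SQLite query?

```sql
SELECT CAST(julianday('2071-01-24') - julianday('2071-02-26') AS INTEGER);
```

7 days remain in January 2071 after the 24th (31 − 24).
Then 26 days into February 2071.
Total: 7 + 26 = 33.
The subtraction is earlier − later, so the result is −33 → -33.

-33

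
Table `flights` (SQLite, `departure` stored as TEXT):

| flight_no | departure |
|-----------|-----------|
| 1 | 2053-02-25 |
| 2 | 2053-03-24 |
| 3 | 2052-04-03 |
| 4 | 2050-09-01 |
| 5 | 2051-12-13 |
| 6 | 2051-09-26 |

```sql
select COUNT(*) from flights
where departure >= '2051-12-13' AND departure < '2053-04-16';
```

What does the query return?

4

Rows in [2051-12-13, 2053-04-16): 2053-02-25, 2053-03-24, 2052-04-03, 2051-12-13 → 4 rows.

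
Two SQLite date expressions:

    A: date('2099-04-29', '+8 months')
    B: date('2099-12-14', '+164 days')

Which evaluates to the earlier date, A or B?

A = 2099-12-29.
B = 2100-05-27.
A is earlier.

A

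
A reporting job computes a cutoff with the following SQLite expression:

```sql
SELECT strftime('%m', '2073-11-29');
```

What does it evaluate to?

`%m` extracts the 2-digit month (01-12): 11.

11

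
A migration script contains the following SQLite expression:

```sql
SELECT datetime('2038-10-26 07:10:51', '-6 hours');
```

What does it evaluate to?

-6 hours from 2038-10-26 07:10:51 is 2038-10-26 01:10:51.

2038-10-26 01:10:51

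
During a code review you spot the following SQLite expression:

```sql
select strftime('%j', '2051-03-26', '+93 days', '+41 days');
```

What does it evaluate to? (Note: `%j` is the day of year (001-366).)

First apply '+93 days', '+41 days': 2051-03-26 → 2051-08-07.
Day-of-year for 2051-08-07: days since 2051-01-01 inclusive = 219, zero-padded to 219.

219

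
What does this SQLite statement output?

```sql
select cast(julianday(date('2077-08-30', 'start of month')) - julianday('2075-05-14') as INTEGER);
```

810

`start of month` rewinds 2077-08-30 to 2077-08-01.
17 days remain in May 2075 after the 14th (31 − 14).
Full months from June 2075 through July 2077 contribute their day counts.
Then 1 day into August 2077.
Total: 17 + 30 + 31 + 31 + 30 + 31 + 30 + 31 + 31 + 29 + 31 + 30 + 31 + 30 + 31 + 31 + 30 + 31 + 30 + 31 + 31 + 28 + 31 + 30 + 31 + 30 + 31 + 1 = 810.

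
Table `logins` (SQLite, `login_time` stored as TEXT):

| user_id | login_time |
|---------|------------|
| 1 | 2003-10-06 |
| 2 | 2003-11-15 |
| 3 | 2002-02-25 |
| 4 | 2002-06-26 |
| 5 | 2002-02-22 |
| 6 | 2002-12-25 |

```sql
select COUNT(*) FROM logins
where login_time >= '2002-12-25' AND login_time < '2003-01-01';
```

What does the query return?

Rows in [2002-12-25, 2003-01-01): 2002-12-25 → 1 row.

1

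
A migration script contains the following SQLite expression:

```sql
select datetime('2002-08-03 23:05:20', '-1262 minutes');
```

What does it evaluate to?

1262 minutes = 21h 2m; -1262 minutes from 2002-08-03 23:05:20 is 2002-08-03 02:03:20.

2002-08-03 02:03:20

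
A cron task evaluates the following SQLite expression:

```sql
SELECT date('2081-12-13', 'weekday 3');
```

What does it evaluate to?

`weekday 3` advances to the next Wednesday; 2081-12-13 is a Saturday, so it moves forward to 2081-12-17.

2081-12-17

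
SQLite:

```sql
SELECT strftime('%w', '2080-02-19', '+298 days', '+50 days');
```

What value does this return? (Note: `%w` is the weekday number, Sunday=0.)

First apply '+298 days', '+50 days': 2080-02-19 → 2081-02-01.
2081-02-01 is a Saturday; with Sunday=0 that is 6.

6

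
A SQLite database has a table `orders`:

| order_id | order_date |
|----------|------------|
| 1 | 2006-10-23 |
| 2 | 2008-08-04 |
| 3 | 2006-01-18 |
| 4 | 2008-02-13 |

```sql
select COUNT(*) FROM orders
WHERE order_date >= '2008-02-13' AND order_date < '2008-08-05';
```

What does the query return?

Rows in [2008-02-13, 2008-08-05): 2008-08-04, 2008-02-13 → 2 rows.

2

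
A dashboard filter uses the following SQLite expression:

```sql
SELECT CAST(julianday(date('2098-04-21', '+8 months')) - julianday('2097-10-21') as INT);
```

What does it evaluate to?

Adding +8 months to 2098-04-21 gives 2098-12-21.
10 days remain in October 2097 after the 21st (31 − 21).
Full months from November 2097 through November 2098 contribute their day counts.
Then 21 days into December 2098.
Total: 10 + 30 + 31 + 31 + 28 + 31 + 30 + 31 + 30 + 31 + 31 + 30 + 31 + 30 + 21 = 426.

426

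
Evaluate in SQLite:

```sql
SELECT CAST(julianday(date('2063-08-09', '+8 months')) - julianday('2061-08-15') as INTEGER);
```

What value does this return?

968

Adding +8 months to 2063-08-09 gives 2064-04-09.
16 days remain in August 2061 after the 15th (31 − 15).
Full months from September 2061 through March 2064 contribute their day counts.
Then 9 days into April 2064.
Total: 16 + 30 + 31 + 30 + 31 + 31 + 28 + 31 + 30 + 31 + 30 + 31 + 31 + 30 + 31 + 30 + 31 + 31 + 28 + 31 + 30 + 31 + 30 + 31 + 31 + 30 + 31 + 30 + 31 + 31 + 29 + 31 + 9 = 968.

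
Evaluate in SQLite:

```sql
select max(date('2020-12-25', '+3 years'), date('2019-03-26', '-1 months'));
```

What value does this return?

date('2020-12-25', '+3 years') → 2023-12-25.
date('2019-03-26', '-1 months') → 2019-02-26.
Later of the two is 2023-12-25.

2023-12-25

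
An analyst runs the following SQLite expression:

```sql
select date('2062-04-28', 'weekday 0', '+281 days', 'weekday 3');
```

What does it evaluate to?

`weekday 0` advances to the next Sunday; 2062-04-28 is a Friday, so it moves forward to 2062-04-30.
Applying '+281 days' to 2062-04-30: counting 281 days forward gives 2063-02-05.
`weekday 3` advances to the next Wednesday; 2063-02-05 is a Monday, so it moves forward to 2063-02-07.

2063-02-07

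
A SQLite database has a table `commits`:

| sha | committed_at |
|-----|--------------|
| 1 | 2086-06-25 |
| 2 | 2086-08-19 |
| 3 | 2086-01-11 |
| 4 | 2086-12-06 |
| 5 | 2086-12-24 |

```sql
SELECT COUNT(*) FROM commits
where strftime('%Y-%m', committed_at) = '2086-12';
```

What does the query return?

2

Rows with year-month 2086-12: 2086-12-06, 2086-12-24 → 2.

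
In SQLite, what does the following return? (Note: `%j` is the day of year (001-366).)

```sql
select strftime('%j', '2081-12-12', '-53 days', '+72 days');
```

365

First apply '-53 days', '+72 days': 2081-12-12 → 2081-12-31.
Day-of-year for 2081-12-31: days since 2081-01-01 inclusive = 365, zero-padded to 365.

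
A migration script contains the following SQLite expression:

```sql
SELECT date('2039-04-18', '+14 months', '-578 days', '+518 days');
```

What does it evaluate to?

Adding +14 months to 2039-04-18 gives 2040-06-18.
Applying '-578 days' to 2040-06-18: counting 578 days back gives 2038-11-18.
Applying '+518 days' to 2038-11-18: counting 518 days forward gives 2040-04-19.

2040-04-19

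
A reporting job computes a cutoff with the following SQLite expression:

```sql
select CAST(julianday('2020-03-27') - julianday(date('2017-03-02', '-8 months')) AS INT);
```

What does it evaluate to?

Adding -8 months to 2017-03-02 gives 2016-07-02.
29 days remain in July 2016 after the 2nd (31 − 2).
Full months from August 2016 through February 2020 contribute their day counts.
Then 27 days into March 2020.
Total: 29 + 31 + 30 + 31 + 30 + 31 + 31 + 28 + 31 + 30 + 31 + 30 + 31 + 31 + 30 + 31 + 30 + 31 + 31 + 28 + 31 + 30 + 31 + 30 + 31 + 31 + 30 + 31 + 30 + 31 + 31 + 28 + 31 + 30 + 31 + 30 + 31 + 31 + 30 + 31 + 30 + 31 + 31 + 29 + 27 = 1364.

1364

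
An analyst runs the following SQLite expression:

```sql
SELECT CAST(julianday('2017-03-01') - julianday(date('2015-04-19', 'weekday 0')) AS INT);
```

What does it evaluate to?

682

`weekday 0` advances to the next Sunday; 2015-04-19 is already a Sunday, so it stays at 2015-04-19.
11 days remain in April 2015 after the 19th (30 − 19).
Full months from May 2015 through February 2017 contribute their day counts.
Then 1 day into March 2017.
Total: 11 + 31 + 30 + 31 + 31 + 30 + 31 + 30 + 31 + 31 + 29 + 31 + 30 + 31 + 30 + 31 + 31 + 30 + 31 + 30 + 31 + 31 + 28 + 1 = 682.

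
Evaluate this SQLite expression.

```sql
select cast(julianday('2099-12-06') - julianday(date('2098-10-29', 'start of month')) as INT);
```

`start of month` rewinds 2098-10-29 to 2098-10-01.
30 days remain in October 2098 after the 1st (31 − 1).
Full months from November 2098 through November 2099 contribute their day counts.
Then 6 days into December 2099.
Total: 30 + 30 + 31 + 31 + 28 + 31 + 30 + 31 + 30 + 31 + 31 + 30 + 31 + 30 + 6 = 431.

431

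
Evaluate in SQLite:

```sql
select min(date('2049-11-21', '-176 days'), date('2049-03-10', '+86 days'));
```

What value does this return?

2049-05-29

date('2049-11-21', '-176 days') → 2049-05-29.
date('2049-03-10', '+86 days') → 2049-06-04.
Earlier of the two is 2049-05-29.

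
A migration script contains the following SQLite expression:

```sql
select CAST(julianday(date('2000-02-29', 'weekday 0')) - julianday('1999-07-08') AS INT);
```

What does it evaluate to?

241

`weekday 0` advances to the next Sunday; 2000-02-29 is a Tuesday, so it moves forward to 2000-03-05.
23 days remain in July 1999 after the 8th (31 − 8).
Full months from August 1999 through February 2000 contribute their day counts.
Then 5 days into March 2000.
Total: 23 + 31 + 30 + 31 + 30 + 31 + 31 + 29 + 5 = 241.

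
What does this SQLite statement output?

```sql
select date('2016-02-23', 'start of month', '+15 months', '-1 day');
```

`start of month` rewinds 2016-02-23 to 2016-02-01.
Adding +15 months to 2016-02-01 gives 2017-05-01.
Going back 1 day from 2017-05-01 reaches 2017-04-30 (last day of April, 30 days).

2017-04-30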